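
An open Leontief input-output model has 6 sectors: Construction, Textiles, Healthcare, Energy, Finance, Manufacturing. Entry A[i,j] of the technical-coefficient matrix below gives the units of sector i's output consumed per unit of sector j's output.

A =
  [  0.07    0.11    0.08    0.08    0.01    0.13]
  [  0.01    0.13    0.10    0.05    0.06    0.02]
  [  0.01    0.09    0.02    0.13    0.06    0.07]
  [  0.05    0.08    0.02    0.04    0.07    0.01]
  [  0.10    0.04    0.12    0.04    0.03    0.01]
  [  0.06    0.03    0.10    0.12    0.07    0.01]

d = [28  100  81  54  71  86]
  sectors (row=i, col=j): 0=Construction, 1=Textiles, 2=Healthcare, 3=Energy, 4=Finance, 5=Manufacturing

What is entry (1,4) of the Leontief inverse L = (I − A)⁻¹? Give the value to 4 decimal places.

Form M = I − A:
  [  0.93   -0.11   -0.08   -0.08   -0.01   -0.13]
  [ -0.01    0.87   -0.10   -0.05   -0.06   -0.02]
  [ -0.01   -0.09    0.98   -0.13   -0.06   -0.07]
  [ -0.05   -0.08   -0.02    0.96   -0.07   -0.01]
  [ -0.10   -0.04   -0.12   -0.04    0.97   -0.01]
  [ -0.06   -0.03   -0.10   -0.12   -0.07    0.99]
Leontief inverse L = M⁻¹:
  [  1.1021    0.1740    0.1333    0.1411    0.0521    0.1596]
  [  0.0316    1.1820    0.1403    0.0920    0.0916    0.0398]
  [  0.0374    0.1372    1.0610    0.1685    0.0928    0.0853]
  [  0.0707    0.1178    0.0534    1.0681    0.0904    0.0271]
  [  0.1234    0.0893    0.1544    0.0849    1.0563    0.0405]
  [  0.0888    0.0808    0.1369    0.1638    0.1009    1.0358]
Total output x = L · d:
  x_0 = 1.1021·28 + 0.1740·100 + 0.1333·81 + 0.1411·54 + 0.0521·71 + 0.1596·86 = 84.0906
  x_1 = 0.0316·28 + 1.1820·100 + 0.1403·81 + 0.0920·54 + 0.0916·71 + 0.0398·86 = 145.3473
  x_2 = 0.0374·28 + 0.1372·100 + 1.0610·81 + 0.1685·54 + 0.0928·71 + 0.0853·86 = 123.7330
  x_3 = 0.0707·28 + 0.1178·100 + 0.0534·81 + 1.0681·54 + 0.0904·71 + 0.0271·86 = 84.5119
  x_4 = 0.1234·28 + 0.0893·100 + 0.1544·81 + 0.0849·54 + 1.0563·71 + 0.0405·86 = 107.9576
  x_5 = 0.0888·28 + 0.0808·100 + 0.1369·81 + 0.1638·54 + 0.1009·71 + 1.0358·86 = 126.7451

L[1,4] = 0.0916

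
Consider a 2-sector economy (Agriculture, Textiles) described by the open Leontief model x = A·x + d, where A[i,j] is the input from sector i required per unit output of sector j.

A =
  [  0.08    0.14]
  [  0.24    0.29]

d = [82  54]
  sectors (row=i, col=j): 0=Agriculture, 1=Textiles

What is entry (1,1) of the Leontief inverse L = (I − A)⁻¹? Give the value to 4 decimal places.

L[1,1] = 1.4848

Form M = I − A:
  [  0.92   -0.14]
  [ -0.24    0.71]
Leontief inverse L = M⁻¹:
  [  1.1459    0.2260]
  [  0.3873    1.4848]
Total output x = L · d:
  x_0 = 1.1459·82 + 0.2260·54 = 106.1653
  x_1 = 0.3873·82 + 1.4848·54 = 111.9432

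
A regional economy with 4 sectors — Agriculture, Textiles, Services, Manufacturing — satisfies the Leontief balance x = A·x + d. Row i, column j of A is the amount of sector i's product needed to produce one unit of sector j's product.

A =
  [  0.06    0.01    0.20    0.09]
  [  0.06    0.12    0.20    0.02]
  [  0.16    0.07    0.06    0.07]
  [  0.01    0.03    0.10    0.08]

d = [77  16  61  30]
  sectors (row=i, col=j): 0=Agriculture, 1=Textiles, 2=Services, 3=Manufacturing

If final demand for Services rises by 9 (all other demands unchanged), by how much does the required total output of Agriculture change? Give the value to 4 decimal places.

2.3242

Form M = I − A:
  [  0.94   -0.01   -0.20   -0.09]
  [ -0.06    0.88   -0.20   -0.02]
  [ -0.16   -0.07    0.94   -0.07]
  [ -0.01   -0.03   -0.10    0.92]
Leontief inverse L = M⁻¹:
  [  1.1116    0.0376    0.2582    0.1292]
  [  0.1224    1.1620    0.2795    0.0585]
  [  0.2011    0.0966    1.1387    0.1084]
  [  0.0379    0.0488    0.1357    1.1021]
Total output x = L · d:
  x_0 = 1.1116·77 + 0.0376·16 + 0.2582·61 + 0.1292·30 = 105.8203
  x_1 = 0.1224·77 + 1.1620·16 + 0.2795·61 + 0.0585·30 = 46.8173
  x_2 = 0.2011·77 + 0.0966·16 + 1.1387·61 + 0.1084·30 = 89.7461
  x_3 = 0.0379·77 + 0.0488·16 + 0.1357·61 + 1.1021·30 = 45.0406
Δx_0 = L[0,2] · Δd_2 = 0.2582 · 9 = 2.3242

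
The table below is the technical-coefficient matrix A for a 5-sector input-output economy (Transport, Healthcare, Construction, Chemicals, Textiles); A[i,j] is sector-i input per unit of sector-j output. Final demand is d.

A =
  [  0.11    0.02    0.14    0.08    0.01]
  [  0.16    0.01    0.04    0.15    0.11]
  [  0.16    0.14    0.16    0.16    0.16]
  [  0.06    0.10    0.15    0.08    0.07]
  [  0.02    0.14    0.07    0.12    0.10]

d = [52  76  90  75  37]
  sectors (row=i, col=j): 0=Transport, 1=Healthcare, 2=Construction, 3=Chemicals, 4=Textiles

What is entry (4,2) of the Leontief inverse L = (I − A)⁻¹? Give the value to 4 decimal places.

L[4,2] = 0.1687

Form M = I − A:
  [  0.89   -0.02   -0.14   -0.08   -0.01]
  [ -0.16    0.99   -0.04   -0.15   -0.11]
  [ -0.16   -0.14    0.84   -0.16   -0.16]
  [ -0.06   -0.10   -0.15    0.92   -0.07]
  [ -0.02   -0.14   -0.07   -0.12    0.90]
Leontief inverse L = M⁻¹:
  [  1.1957    0.0867    0.2405    0.1703    0.0799]
  [  0.2436    1.0874    0.1519    0.2486    0.1820]
  [  0.3211    0.2743    1.3441    0.3459    0.3029]
  [  0.1653    0.1851    0.2642    1.1989    0.1647]
  [  0.1115    0.2171    0.1687    0.2292    1.1867]
Total output x = L · d:
  x_0 = 1.1957·52 + 0.0867·76 + 0.2405·90 + 0.1703·75 + 0.0799·37 = 106.1374
  x_1 = 0.2436·52 + 1.0874·76 + 0.1519·90 + 0.2486·75 + 0.1820·37 = 134.3640
  x_2 = 0.3211·52 + 0.2743·76 + 1.3441·90 + 0.3459·75 + 0.3029·37 = 195.6647
  x_3 = 0.1653·52 + 0.1851·76 + 0.2642·90 + 1.1989·75 + 0.1647·37 = 142.4512
  x_4 = 0.1115·52 + 0.2171·76 + 0.1687·90 + 0.2292·75 + 1.1867·37 = 98.5826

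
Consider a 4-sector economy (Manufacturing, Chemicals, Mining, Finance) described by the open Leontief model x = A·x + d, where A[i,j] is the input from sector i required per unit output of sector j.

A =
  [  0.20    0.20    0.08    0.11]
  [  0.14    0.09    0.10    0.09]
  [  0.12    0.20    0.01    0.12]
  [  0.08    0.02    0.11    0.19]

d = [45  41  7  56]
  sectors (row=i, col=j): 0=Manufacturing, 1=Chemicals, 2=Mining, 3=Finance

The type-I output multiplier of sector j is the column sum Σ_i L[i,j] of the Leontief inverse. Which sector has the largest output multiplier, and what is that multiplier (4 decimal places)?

Manufacturing (2.0226)

Form M = I − A:
  [  0.80   -0.20   -0.08   -0.11]
  [ -0.14    0.91   -0.10   -0.09]
  [ -0.12   -0.20    0.99   -0.12]
  [ -0.08   -0.02   -0.11    0.81]
Leontief inverse L = M⁻¹:
  [  1.3605    0.3423    0.1721    0.2483]
  [  0.2524    1.1942    0.1623    0.1910]
  [  0.2369    0.2953    1.0841    0.2256]
  [  0.1728    0.1034    0.1682    1.2944]
Total output x = L · d:
  x_0 = 1.3605·45 + 0.3423·41 + 0.1721·7 + 0.2483·56 = 90.3686
  x_1 = 0.2524·45 + 1.1942·41 + 0.1623·7 + 0.1910·56 = 72.1555
  x_2 = 0.2369·45 + 0.2953·41 + 1.0841·7 + 0.2256·56 = 42.9869
  x_3 = 0.1728·45 + 0.1034·41 + 0.1682·7 + 1.2944·56 = 85.6804
Output multipliers (column sums of L):
  Manufacturing: 2.0226
  Chemicals: 1.9352
  Mining: 1.5867
  Finance: 1.9593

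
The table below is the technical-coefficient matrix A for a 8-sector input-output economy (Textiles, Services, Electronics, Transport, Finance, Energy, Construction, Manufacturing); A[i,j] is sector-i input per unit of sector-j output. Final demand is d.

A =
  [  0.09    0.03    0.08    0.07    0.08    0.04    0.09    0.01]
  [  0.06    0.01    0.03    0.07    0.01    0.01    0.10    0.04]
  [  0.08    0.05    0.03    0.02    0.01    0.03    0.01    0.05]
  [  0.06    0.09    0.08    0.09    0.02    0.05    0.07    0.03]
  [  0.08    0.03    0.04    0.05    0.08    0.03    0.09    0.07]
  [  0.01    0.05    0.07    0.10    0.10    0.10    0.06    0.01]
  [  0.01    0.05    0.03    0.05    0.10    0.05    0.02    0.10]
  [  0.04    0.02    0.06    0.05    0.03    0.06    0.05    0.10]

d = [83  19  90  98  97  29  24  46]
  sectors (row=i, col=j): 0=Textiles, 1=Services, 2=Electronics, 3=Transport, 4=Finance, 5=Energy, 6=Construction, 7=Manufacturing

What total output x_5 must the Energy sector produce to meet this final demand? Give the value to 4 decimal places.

84.7809

Form M = I − A:
  [  0.91   -0.03   -0.08   -0.07   -0.08   -0.04   -0.09   -0.01]
  [ -0.06    0.99   -0.03   -0.07   -0.01   -0.01   -0.10   -0.04]
  [ -0.08   -0.05    0.97   -0.02   -0.01   -0.03   -0.01   -0.05]
  [ -0.06   -0.09   -0.08    0.91   -0.02   -0.05   -0.07   -0.03]
  [ -0.08   -0.03   -0.04   -0.05    0.92   -0.03   -0.09   -0.07]
  [ -0.01   -0.05   -0.07   -0.10   -0.10    0.90   -0.06   -0.01]
  [ -0.01   -0.05   -0.03   -0.05   -0.10   -0.05    0.98   -0.10]
  [ -0.04   -0.02   -0.06   -0.05   -0.03   -0.06   -0.05    0.90]
Leontief inverse L = M⁻¹:
  [  1.1385    0.0679    0.1247    0.1219    0.1293    0.0780    0.1408    0.0532]
  [  0.0895    1.0368    0.0612    0.1056    0.0428    0.0370    0.1321    0.0724]
  [  0.1081    0.0685    1.0571    0.0507    0.0353    0.0519    0.0415    0.0726]
  [  0.1054    0.1271    0.1238    1.1430    0.0616    0.0872    0.1202    0.0709]
  [  0.1247    0.0641    0.0834    0.0998    1.1279    0.0677    0.1396    0.1162]
  [  0.0557    0.0907    0.1156    0.1566    0.1486    1.1419    0.1130    0.0531]
  [  0.0482    0.0785    0.0675    0.0942    0.1373    0.0836    1.0652    0.1409]
  [  0.0762    0.0502    0.0985    0.0936    0.0676    0.0956    0.0900    1.1391]
Total output x = L · d:
  x_0 = 1.1385·83 + 0.0679·19 + 0.1247·90 + 0.1219·98 + 0.1293·97 + 0.0780·29 + 0.1408·24 + 0.0532·46 = 139.5725
  x_1 = 0.0895·83 + 1.0368·19 + 0.0612·90 + 0.1056·98 + 0.0428·97 + 0.0370·29 + 0.1321·24 + 0.0724·46 = 54.7035
  x_2 = 0.1081·83 + 0.0685·19 + 1.0571·90 + 0.0507·98 + 0.0353·97 + 0.0519·29 + 0.0415·24 + 0.0726·46 = 119.6489
  x_3 = 0.1054·83 + 0.1271·19 + 0.1238·90 + 1.1430·98 + 0.0616·97 + 0.0872·29 + 0.1202·24 + 0.0709·46 = 148.9722
  x_4 = 0.1247·83 + 0.0641·19 + 0.0834·90 + 0.0998·98 + 1.1279·97 + 0.0677·29 + 0.1396·24 + 0.1162·46 = 148.9162
  x_5 = 0.0557·83 + 0.0907·19 + 0.1156·90 + 0.1566·98 + 0.1486·97 + 1.1419·29 + 0.1130·24 + 0.0531·46 = 84.7809
  x_6 = 0.0482·83 + 0.0785·19 + 0.0675·90 + 0.0942·98 + 0.1373·97 + 0.0836·29 + 1.0652·24 + 0.1409·46 = 68.5924
  x_7 = 0.0762·83 + 0.0502·19 + 0.0985·90 + 0.0936·98 + 0.0676·97 + 0.0956·29 + 0.0900·24 + 1.1391·46 = 89.2094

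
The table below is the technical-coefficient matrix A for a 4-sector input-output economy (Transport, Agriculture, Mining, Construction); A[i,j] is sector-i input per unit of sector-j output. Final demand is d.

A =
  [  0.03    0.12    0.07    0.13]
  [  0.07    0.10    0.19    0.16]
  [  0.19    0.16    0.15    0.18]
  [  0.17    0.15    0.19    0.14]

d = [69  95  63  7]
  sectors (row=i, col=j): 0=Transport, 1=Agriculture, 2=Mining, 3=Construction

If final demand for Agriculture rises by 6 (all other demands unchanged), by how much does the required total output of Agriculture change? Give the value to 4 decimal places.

7.6036

Form M = I − A:
  [  0.97   -0.12   -0.07   -0.13]
  [ -0.07    0.90   -0.19   -0.16]
  [ -0.19   -0.16    0.85   -0.18]
  [ -0.17   -0.15   -0.19    0.86]
Leontief inverse L = M⁻¹:
  [  1.1319    0.2294    0.2017    0.2560]
  [  0.2272    1.2673    0.3801    0.3497]
  [  0.3688    0.3632    1.3802    0.4122]
  [  0.3448    0.3466    0.4111    1.3655]
Total output x = L · d:
  x_0 = 1.1319·69 + 0.2294·95 + 0.2017·63 + 0.2560·7 = 114.3967
  x_1 = 0.2272·69 + 1.2673·95 + 0.3801·63 + 0.3497·7 = 162.4637
  x_2 = 0.3688·69 + 0.3632·95 + 1.3802·63 + 0.4122·7 = 149.7912
  x_3 = 0.3448·69 + 0.3466·95 + 0.4111·63 + 1.3655·7 = 92.1829
Δx_1 = L[1,1] · Δd_1 = 1.2673 · 6 = 7.6036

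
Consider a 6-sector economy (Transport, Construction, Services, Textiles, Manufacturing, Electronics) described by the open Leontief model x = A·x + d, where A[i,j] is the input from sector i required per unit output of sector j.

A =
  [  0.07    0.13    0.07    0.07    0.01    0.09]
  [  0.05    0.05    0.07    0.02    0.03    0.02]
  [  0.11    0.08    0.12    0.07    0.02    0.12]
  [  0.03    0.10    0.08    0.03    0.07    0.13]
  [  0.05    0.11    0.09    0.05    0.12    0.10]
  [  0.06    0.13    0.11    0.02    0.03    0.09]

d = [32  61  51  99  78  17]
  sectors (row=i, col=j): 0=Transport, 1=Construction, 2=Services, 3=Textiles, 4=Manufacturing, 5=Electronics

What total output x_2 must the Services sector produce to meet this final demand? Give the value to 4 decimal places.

Form M = I − A:
  [  0.93   -0.13   -0.07   -0.07   -0.01   -0.09]
  [ -0.05    0.95   -0.07   -0.02   -0.03   -0.02]
  [ -0.11   -0.08    0.88   -0.07   -0.02   -0.12]
  [ -0.03   -0.10   -0.08    0.97   -0.07   -0.13]
  [ -0.05   -0.11   -0.09   -0.05    0.88   -0.10]
  [ -0.06   -0.13   -0.11   -0.02   -0.03    0.91]
Leontief inverse L = M⁻¹:
  [  1.1170    0.1996    0.1363    0.0995    0.0357    0.1510]
  [  0.0788    1.0897    0.1083    0.0395    0.0456    0.0567]
  [  0.1707    0.1695    1.2036    0.1094    0.0506    0.2005]
  [  0.0794    0.1735    0.1511    1.0604    0.1012    0.1942]
  [  0.1079    0.1974    0.1733    0.0879    1.1613    0.1780]
  [  0.1108    0.1996    0.1790    0.0516    0.0555    1.1513]
Total output x = L · d:
  x_0 = 1.1170·32 + 0.1996·61 + 0.1363·51 + 0.0995·99 + 0.0357·78 + 0.1510·17 = 70.0683
  x_1 = 0.0788·32 + 1.0897·61 + 0.1083·51 + 0.0395·99 + 0.0456·78 + 0.0567·17 = 82.9436
  x_2 = 0.1707·32 + 0.1695·61 + 1.2036·51 + 0.1094·99 + 0.0506·78 + 0.2005·17 = 95.3750
  x_3 = 0.0794·32 + 0.1735·61 + 0.1511·51 + 1.0604·99 + 0.1012·78 + 0.1942·17 = 137.0042
  x_4 = 0.1079·32 + 0.1974·61 + 0.1733·51 + 0.0879·99 + 1.1613·78 + 0.1780·17 = 126.6451
  x_5 = 0.1108·32 + 0.1996·61 + 0.1790·51 + 0.0516·99 + 0.0555·78 + 1.1513·17 = 53.8653

95.3750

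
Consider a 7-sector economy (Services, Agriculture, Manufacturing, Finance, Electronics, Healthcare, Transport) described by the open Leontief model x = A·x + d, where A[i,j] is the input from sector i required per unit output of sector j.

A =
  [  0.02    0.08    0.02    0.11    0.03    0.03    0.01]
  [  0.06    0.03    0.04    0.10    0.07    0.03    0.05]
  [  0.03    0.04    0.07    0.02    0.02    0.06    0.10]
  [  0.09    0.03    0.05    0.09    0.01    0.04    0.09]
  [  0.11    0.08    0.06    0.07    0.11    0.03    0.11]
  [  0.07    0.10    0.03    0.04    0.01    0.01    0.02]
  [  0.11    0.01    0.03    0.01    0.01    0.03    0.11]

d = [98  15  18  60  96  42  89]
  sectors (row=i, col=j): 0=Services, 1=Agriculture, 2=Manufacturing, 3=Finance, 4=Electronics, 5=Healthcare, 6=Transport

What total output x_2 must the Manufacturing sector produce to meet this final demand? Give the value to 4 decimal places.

Form M = I − A:
  [  0.98   -0.08   -0.02   -0.11   -0.03   -0.03   -0.01]
  [ -0.06    0.97   -0.04   -0.10   -0.07   -0.03   -0.05]
  [ -0.03   -0.04    0.93   -0.02   -0.02   -0.06   -0.10]
  [ -0.09   -0.03   -0.05    0.91   -0.01   -0.04   -0.09]
  [ -0.11   -0.08   -0.06   -0.07    0.89   -0.03   -0.11]
  [ -0.07   -0.10   -0.03   -0.04   -0.01    0.99   -0.02]
  [ -0.11   -0.01   -0.03   -0.01   -0.01   -0.03    0.89]
Leontief inverse L = M⁻¹:
  [  1.0548    0.1023    0.0409    0.1458    0.0472    0.0462    0.0438]
  [  0.1044    1.0604    0.0660    0.1409    0.0916    0.0506    0.0949]
  [  0.0665    0.0642    1.0911    0.0466    0.0347    0.0772    0.1377]
  [  0.1315    0.0585    0.0739    1.1289    0.0255    0.0606    0.1317]
  [  0.1752    0.1250    0.0977    0.1298    1.1456    0.0603    0.1760]
  [  0.0971    0.1206    0.0475    0.0736    0.0267    1.0248    0.0470]
  [  0.1405    0.0328    0.0461    0.0378    0.0221    0.0448    1.1398]
Total output x = L · d:
  x_0 = 1.0548·98 + 0.1023·15 + 0.0409·18 + 0.1458·60 + 0.0472·96 + 0.0462·42 + 0.0438·89 = 124.7559
  x_1 = 0.1044·98 + 1.0604·15 + 0.0660·18 + 0.1409·60 + 0.0916·96 + 0.0506·42 + 0.0949·89 = 55.1510
  x_2 = 0.0665·98 + 0.0642·15 + 1.0911·18 + 0.0466·60 + 0.0347·96 + 0.0772·42 + 0.1377·89 = 48.7506
  x_3 = 0.1315·98 + 0.0585·15 + 0.0739·18 + 1.1289·60 + 0.0255·96 + 0.0606·42 + 0.1317·89 = 99.5550
  x_4 = 0.1752·98 + 0.1250·15 + 0.0977·18 + 0.1298·60 + 1.1456·96 + 0.0603·42 + 0.1760·89 = 156.7736
  x_5 = 0.0971·98 + 0.1206·15 + 0.0475·18 + 0.0736·60 + 0.0267·96 + 1.0248·42 + 0.0470·89 = 66.3803
  x_6 = 0.1405·98 + 0.0328·15 + 0.0461·18 + 0.0378·60 + 0.0221·96 + 0.0448·42 + 1.1398·89 = 122.7999

48.7506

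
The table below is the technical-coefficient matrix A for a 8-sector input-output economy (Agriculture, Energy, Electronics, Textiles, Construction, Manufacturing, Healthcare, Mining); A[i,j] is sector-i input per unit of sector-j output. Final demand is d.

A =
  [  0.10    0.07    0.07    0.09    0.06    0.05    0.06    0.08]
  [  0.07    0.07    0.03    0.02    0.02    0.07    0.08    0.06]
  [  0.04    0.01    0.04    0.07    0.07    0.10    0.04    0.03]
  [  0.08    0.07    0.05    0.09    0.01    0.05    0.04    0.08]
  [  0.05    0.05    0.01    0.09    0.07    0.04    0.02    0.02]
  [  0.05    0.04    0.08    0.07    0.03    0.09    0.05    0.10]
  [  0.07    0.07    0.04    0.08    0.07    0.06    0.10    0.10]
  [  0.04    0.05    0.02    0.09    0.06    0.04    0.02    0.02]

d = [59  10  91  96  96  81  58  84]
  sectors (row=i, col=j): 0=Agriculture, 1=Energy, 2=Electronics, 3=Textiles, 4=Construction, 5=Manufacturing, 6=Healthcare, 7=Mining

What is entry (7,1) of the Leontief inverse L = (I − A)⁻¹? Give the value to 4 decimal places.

L[7,1] = 0.0858

Form M = I − A:
  [  0.90   -0.07   -0.07   -0.09   -0.06   -0.05   -0.06   -0.08]
  [ -0.07    0.93   -0.03   -0.02   -0.02   -0.07   -0.08   -0.06]
  [ -0.04   -0.01    0.96   -0.07   -0.07   -0.10   -0.04   -0.03]
  [ -0.08   -0.07   -0.05    0.91   -0.01   -0.05   -0.04   -0.08]
  [ -0.05   -0.05   -0.01   -0.09    0.93   -0.04   -0.02   -0.02]
  [ -0.05   -0.04   -0.08   -0.07   -0.03    0.91   -0.05   -0.10]
  [ -0.07   -0.07   -0.04   -0.08   -0.07   -0.06    0.90   -0.10]
  [ -0.04   -0.05   -0.02   -0.09   -0.06   -0.04   -0.02    0.98]
Leontief inverse L = M⁻¹:
  [  1.1697    0.1297    0.1169    0.1719    0.1107    0.1154    0.1145    0.1467]
  [  0.1211    1.1147    0.0658    0.0785    0.0580    0.1196    0.1240    0.1126]
  [  0.0863    0.0495    1.0743    0.1283    0.1044    0.1467    0.0758    0.0783]
  [  0.1371    0.1191    0.0894    1.1557    0.0491    0.1037    0.0849    0.1358]
  [  0.0930    0.0875    0.0381    0.1393    1.0979    0.0781    0.0519    0.0612]
  [  0.1074    0.0892    0.1218    0.1417    0.0740    1.1494    0.0958    0.1581]
  [  0.1398    0.1318    0.0863    0.1635    0.1221    0.1253    1.1567    0.1688]
  [  0.0812    0.0858    0.0473    0.1374    0.0868    0.0776    0.0510    1.0599]
Total output x = L · d:
  x_0 = 1.1697·59 + 0.1297·10 + 0.1169·91 + 0.1719·96 + 0.1107·96 + 0.1154·81 + 0.1145·58 + 0.1467·84 = 136.3889
  x_1 = 0.1211·59 + 1.1147·10 + 0.0658·91 + 0.0785·96 + 0.0580·96 + 0.1196·81 + 0.1240·58 + 0.1126·84 = 63.7354
  x_2 = 0.0863·59 + 0.0495·10 + 1.0743·91 + 0.1283·96 + 0.1044·96 + 0.1467·81 + 0.0758·58 + 0.0783·84 = 148.5352
  x_3 = 0.1371·59 + 0.1191·10 + 0.0894·91 + 1.1557·96 + 0.0491·96 + 0.1037·81 + 0.0849·58 + 0.1358·84 = 157.8121
  x_4 = 0.0930·59 + 0.0875·10 + 0.0381·91 + 0.1393·96 + 1.0979·96 + 0.0781·81 + 0.0519·58 + 0.0612·84 = 143.0682
  x_5 = 0.1074·59 + 0.0892·10 + 0.1218·91 + 0.1417·96 + 0.0740·96 + 1.1494·81 + 0.0958·58 + 0.1581·84 = 150.9658
  x_6 = 0.1398·59 + 0.1318·10 + 0.0863·91 + 0.1635·96 + 0.1221·96 + 0.1253·81 + 1.1567·58 + 0.1688·84 = 136.2486
  x_7 = 0.0812·59 + 0.0858·10 + 0.0473·91 + 0.1374·96 + 0.0868·96 + 0.0776·81 + 0.0510·58 + 1.0599·84 = 129.7590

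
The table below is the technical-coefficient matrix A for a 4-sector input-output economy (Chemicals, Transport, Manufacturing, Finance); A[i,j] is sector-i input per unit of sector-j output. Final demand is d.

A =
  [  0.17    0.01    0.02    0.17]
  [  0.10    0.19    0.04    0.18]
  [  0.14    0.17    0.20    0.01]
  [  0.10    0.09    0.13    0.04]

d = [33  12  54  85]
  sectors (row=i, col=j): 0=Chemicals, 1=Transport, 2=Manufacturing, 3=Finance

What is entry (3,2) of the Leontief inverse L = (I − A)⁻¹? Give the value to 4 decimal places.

Form M = I − A:
  [  0.83   -0.01   -0.02   -0.17]
  [ -0.10    0.81   -0.04   -0.18]
  [ -0.14   -0.17    0.80   -0.01]
  [ -0.10   -0.09   -0.13    0.96]
Leontief inverse L = M⁻¹:
  [  1.2518    0.0565    0.0720    0.2330]
  [  0.2090    1.2926    0.1154    0.2806]
  [  0.2658    0.2866    1.2895    0.1142]
  [  0.1860    0.1659    0.1929    1.1077]
Total output x = L · d:
  x_0 = 1.2518·33 + 0.0565·12 + 0.0720·54 + 0.2330·85 = 65.6813
  x_1 = 0.2090·33 + 1.2926·12 + 0.1154·54 + 0.2806·85 = 52.4900
  x_2 = 0.2658·33 + 0.2866·12 + 1.2895·54 + 0.1142·85 = 91.5572
  x_3 = 0.1860·33 + 0.1659·12 + 0.1929·54 + 1.1077·85 = 112.7028

L[3,2] = 0.1929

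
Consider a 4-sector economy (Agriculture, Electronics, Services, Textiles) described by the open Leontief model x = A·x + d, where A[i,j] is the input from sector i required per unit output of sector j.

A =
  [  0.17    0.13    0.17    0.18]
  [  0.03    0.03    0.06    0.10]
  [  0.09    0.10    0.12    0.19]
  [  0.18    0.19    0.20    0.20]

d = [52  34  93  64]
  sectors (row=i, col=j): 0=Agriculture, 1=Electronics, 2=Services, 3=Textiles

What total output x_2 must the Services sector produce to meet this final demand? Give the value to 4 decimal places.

164.5738

Form M = I − A:
  [  0.83   -0.13   -0.17   -0.18]
  [ -0.03    0.97   -0.06   -0.10]
  [ -0.09   -0.10    0.88   -0.19]
  [ -0.18   -0.19   -0.20    0.80]
Leontief inverse L = M⁻¹:
  [  1.3508    0.3049    0.3800    0.4323]
  [  0.0958    1.0952    0.1366    0.1909]
  [  0.2321    0.2395    1.2856    0.3875]
  [  0.3847    0.3886    0.4393    1.4895]
Total output x = L · d:
  x_0 = 1.3508·52 + 0.3049·34 + 0.3800·93 + 0.4323·64 = 143.6115
  x_1 = 0.0958·52 + 1.0952·34 + 0.1366·93 + 0.1909·64 = 67.1370
  x_2 = 0.2321·52 + 0.2395·34 + 1.2856·93 + 0.3875·64 = 164.5738
  x_3 = 0.3847·52 + 0.3886·34 + 0.4393·93 + 1.4895·64 = 169.4011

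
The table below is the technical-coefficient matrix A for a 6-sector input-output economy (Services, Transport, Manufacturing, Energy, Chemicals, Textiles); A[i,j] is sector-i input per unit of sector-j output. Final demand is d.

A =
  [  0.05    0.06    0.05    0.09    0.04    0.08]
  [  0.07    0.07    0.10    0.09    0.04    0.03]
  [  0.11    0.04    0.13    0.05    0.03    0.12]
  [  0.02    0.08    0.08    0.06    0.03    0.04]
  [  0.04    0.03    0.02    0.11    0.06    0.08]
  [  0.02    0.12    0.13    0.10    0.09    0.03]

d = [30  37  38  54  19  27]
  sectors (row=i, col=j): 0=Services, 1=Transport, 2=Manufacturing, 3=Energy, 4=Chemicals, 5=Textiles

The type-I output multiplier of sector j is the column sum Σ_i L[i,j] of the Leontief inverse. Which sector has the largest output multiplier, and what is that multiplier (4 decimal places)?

Form M = I − A:
  [  0.95   -0.06   -0.05   -0.09   -0.04   -0.08]
  [ -0.07    0.93   -0.10   -0.09   -0.04   -0.03]
  [ -0.11   -0.04    0.87   -0.05   -0.03   -0.12]
  [ -0.02   -0.08   -0.08    0.94   -0.03   -0.04]
  [ -0.04   -0.03   -0.02   -0.11    0.94   -0.08]
  [ -0.02   -0.12   -0.13   -0.10   -0.09    0.97]
Leontief inverse L = M⁻¹:
  [  1.0809    0.1036    0.1059    0.1396    0.0694    0.1169]
  [  0.1080    1.1131    0.1599    0.1414    0.0687    0.0746]
  [  0.1561    0.0969    1.2080    0.1154    0.0698    0.1758]
  [  0.0504    0.1147    0.1295    1.1006    0.0533    0.0735]
  [  0.0644    0.0700    0.0678    0.1556    1.0874    0.1120]
  [  0.0677    0.1711    0.2035    0.1637    0.1257    1.0841]
Total output x = L · d:
  x_0 = 1.0809·30 + 0.1036·37 + 0.1059·38 + 0.1396·54 + 0.0694·19 + 0.1169·27 = 52.3010
  x_1 = 0.1080·30 + 1.1131·37 + 0.1599·38 + 0.1414·54 + 0.0687·19 + 0.0746·27 = 61.4555
  x_2 = 0.1561·30 + 0.0969·37 + 1.2080·38 + 0.1154·54 + 0.0698·19 + 0.1758·27 = 66.4758
  x_3 = 0.0504·30 + 0.1147·37 + 0.1295·38 + 1.1006·54 + 0.0533·19 + 0.0735·27 = 73.1064
  x_4 = 0.0644·30 + 0.0700·37 + 0.0678·38 + 0.1556·54 + 1.0874·19 + 0.1120·27 = 39.1859
  x_5 = 0.0677·30 + 0.1711·37 + 0.2035·38 + 0.1637·54 + 0.1257·19 + 1.0841·27 = 56.5978
Output multipliers (column sums of L):
  Services: 1.5275
  Transport: 1.6695
  Manufacturing: 1.8746
  Energy: 1.8163
  Chemicals: 1.4744
  Textiles: 1.6369

Manufacturing (1.8746)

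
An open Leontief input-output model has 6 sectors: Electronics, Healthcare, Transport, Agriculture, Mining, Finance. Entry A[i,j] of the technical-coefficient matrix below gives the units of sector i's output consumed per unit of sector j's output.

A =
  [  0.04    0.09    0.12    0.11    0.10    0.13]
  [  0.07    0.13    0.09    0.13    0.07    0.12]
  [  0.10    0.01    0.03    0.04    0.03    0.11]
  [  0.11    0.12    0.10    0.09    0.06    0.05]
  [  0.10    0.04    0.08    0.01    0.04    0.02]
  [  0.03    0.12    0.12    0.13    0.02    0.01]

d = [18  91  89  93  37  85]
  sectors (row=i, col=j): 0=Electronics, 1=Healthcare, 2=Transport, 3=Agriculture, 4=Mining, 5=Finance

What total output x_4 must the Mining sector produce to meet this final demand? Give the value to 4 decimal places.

71.7363

Form M = I − A:
  [  0.96   -0.09   -0.12   -0.11   -0.10   -0.13]
  [ -0.07    0.87   -0.09   -0.13   -0.07   -0.12]
  [ -0.10   -0.01    0.97   -0.04   -0.03   -0.11]
  [ -0.11   -0.12   -0.10    0.91   -0.06   -0.05]
  [ -0.10   -0.04   -0.08   -0.01    0.96   -0.02]
  [ -0.03   -0.12   -0.12   -0.13   -0.02    0.99]
Leontief inverse L = M⁻¹:
  [  1.1230    0.1822    0.2150    0.2025    0.1539    0.2068]
  [  0.1574    1.2349    0.1947    0.2349    0.1315    0.2065]
  [  0.1404    0.0644    1.0884    0.0966    0.0626    0.1533]
  [  0.1865    0.2079    0.1901    1.1797    0.1170    0.1327]
  [  0.1392    0.0820    0.1271    0.0554    1.0710    0.0668]
  [  0.0974    0.1920    0.1896    0.2024    0.0652    1.0788]
Total output x = L · d:
  x_0 = 1.1230·18 + 0.1822·91 + 0.2150·89 + 0.2025·93 + 0.1539·37 + 0.2068·85 = 98.0262
  x_1 = 0.1574·18 + 1.2349·91 + 0.1947·89 + 0.2349·93 + 0.1315·37 + 0.2065·85 = 176.7995
  x_2 = 0.1404·18 + 0.0644·91 + 1.0884·89 + 0.0966·93 + 0.0626·37 + 0.1533·85 = 129.5830
  x_3 = 0.1865·18 + 0.2079·91 + 0.1901·89 + 1.1797·93 + 0.1170·37 + 0.1327·85 = 164.5190
  x_4 = 0.1392·18 + 0.0820·91 + 0.1271·89 + 0.0554·93 + 1.0710·37 + 0.0668·85 = 71.7363
  x_5 = 0.0974·18 + 0.1920·91 + 0.1896·89 + 0.2024·93 + 0.0652·37 + 1.0788·85 = 149.0191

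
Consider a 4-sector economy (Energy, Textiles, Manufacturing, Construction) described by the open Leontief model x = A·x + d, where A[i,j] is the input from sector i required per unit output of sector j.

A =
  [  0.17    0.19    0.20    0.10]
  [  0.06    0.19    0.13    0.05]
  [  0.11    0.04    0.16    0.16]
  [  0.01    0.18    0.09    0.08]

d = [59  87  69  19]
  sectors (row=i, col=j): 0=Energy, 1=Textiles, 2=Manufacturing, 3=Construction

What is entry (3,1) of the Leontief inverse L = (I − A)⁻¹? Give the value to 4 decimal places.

L[3,1] = 0.2754

Form M = I − A:
  [  0.83   -0.19   -0.20   -0.10]
  [ -0.06    0.81   -0.13   -0.05]
  [ -0.11   -0.04    0.84   -0.16]
  [ -0.01   -0.18   -0.09    0.92]
Leontief inverse L = M⁻¹:
  [  1.2858    0.3713    0.3880    0.2274]
  [  0.1285    1.3053    0.2463    0.1277]
  [  0.1854    0.1632    1.2870    0.2528]
  [  0.0573    0.2754    0.1783    1.1392]
Total output x = L · d:
  x_0 = 1.2858·59 + 0.3713·87 + 0.3880·69 + 0.2274·19 = 139.2586
  x_1 = 0.1285·59 + 1.3053·87 + 0.2463·69 + 0.1277·19 = 140.5638
  x_2 = 0.1854·59 + 0.1632·87 + 1.2870·69 + 0.2528·19 = 118.7457
  x_3 = 0.0573·59 + 0.2754·87 + 0.1783·69 + 1.1392·19 = 61.2839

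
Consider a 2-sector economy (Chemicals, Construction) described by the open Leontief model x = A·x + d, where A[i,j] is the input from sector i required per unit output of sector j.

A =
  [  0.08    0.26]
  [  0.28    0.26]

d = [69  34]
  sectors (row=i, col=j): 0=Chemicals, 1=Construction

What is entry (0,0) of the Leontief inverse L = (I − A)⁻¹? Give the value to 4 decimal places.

L[0,0] = 1.2171

Form M = I − A:
  [  0.92   -0.26]
  [ -0.28    0.74]
Leontief inverse L = M⁻¹:
  [  1.2171    0.4276]
  [  0.4605    1.5132]
Total output x = L · d:
  x_0 = 1.2171·69 + 0.4276·34 = 98.5197
  x_1 = 0.4605·69 + 1.5132·34 = 83.2237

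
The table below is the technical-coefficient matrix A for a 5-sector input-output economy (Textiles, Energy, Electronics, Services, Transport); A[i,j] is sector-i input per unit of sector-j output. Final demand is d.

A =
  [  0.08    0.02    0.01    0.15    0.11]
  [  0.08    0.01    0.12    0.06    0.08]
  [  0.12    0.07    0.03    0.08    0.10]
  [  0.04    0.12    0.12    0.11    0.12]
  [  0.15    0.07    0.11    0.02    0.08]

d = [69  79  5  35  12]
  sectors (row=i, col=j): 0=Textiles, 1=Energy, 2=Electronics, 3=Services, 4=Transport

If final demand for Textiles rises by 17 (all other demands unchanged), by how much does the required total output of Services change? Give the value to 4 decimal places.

2.1187

Form M = I − A:
  [  0.92   -0.02   -0.01   -0.15   -0.11]
  [ -0.08    0.99   -0.12   -0.06   -0.08]
  [ -0.12   -0.07    0.97   -0.08   -0.10]
  [ -0.04   -0.12   -0.12    0.89   -0.12]
  [ -0.15   -0.07   -0.11   -0.02    0.92]
Leontief inverse L = M⁻¹:
  [  1.1387    0.0650    0.0652    0.2061    0.1758]
  [  0.1397    1.0477    0.1607    0.1118    0.1399]
  [  0.1840    0.1090    1.0825    0.1394    0.1673]
  [  0.1246    0.1733    0.1917    1.1781    0.2045]
  [  0.2210    0.1071    0.1565    0.0844    1.1507]
Total output x = L · d:
  x_0 = 1.1387·69 + 0.0650·79 + 0.0652·5 + 0.2061·35 + 0.1758·12 = 93.3600
  x_1 = 0.1397·69 + 1.0477·79 + 0.1607·5 + 0.1118·35 + 0.1399·12 = 98.8067
  x_2 = 0.1840·69 + 0.1090·79 + 1.0825·5 + 0.1394·35 + 0.1673·12 = 33.6087
  x_3 = 0.1246·69 + 0.1733·79 + 0.1917·5 + 1.1781·35 + 0.2045·12 = 66.9383
  x_4 = 0.2210·69 + 0.1071·79 + 0.1565·5 + 0.0844·35 + 1.1507·12 = 41.2567
Δx_3 = L[3,0] · Δd_0 = 0.1246 · 17 = 2.1187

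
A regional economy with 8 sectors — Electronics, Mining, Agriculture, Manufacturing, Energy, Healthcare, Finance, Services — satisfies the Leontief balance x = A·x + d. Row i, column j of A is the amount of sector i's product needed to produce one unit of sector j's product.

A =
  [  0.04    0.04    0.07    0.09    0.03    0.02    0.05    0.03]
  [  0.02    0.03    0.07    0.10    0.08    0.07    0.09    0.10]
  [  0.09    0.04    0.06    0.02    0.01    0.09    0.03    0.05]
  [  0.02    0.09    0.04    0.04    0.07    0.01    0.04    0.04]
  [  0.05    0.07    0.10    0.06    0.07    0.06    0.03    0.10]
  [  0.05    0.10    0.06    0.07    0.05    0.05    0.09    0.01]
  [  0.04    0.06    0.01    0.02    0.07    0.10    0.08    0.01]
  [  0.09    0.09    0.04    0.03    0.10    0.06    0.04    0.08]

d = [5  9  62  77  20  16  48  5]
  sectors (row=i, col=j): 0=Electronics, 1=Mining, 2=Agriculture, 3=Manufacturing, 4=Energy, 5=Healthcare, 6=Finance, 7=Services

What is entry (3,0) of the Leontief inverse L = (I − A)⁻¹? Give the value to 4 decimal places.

L[3,0] = 0.0517

Form M = I − A:
  [  0.96   -0.04   -0.07   -0.09   -0.03   -0.02   -0.05   -0.03]
  [ -0.02    0.97   -0.07   -0.10   -0.08   -0.07   -0.09   -0.10]
  [ -0.09   -0.04    0.94   -0.02   -0.01   -0.09   -0.03   -0.05]
  [ -0.02   -0.09   -0.04    0.96   -0.07   -0.01   -0.04   -0.04]
  [ -0.05   -0.07   -0.10   -0.06    0.93   -0.06   -0.03   -0.10]
  [ -0.05   -0.10   -0.06   -0.07   -0.05    0.95   -0.09   -0.01]
  [ -0.04   -0.06   -0.01   -0.02   -0.07   -0.10    0.92   -0.01]
  [ -0.09   -0.09   -0.04   -0.03   -0.10   -0.06   -0.04    0.92]
Leontief inverse L = M⁻¹:
  [  1.0720    0.0821    0.1058    0.1235    0.0685    0.0573    0.0857    0.0640]
  [  0.0727    1.1002    0.1255    0.1504    0.1442    0.1303    0.1464    0.1540]
  [  0.1263    0.0852    1.0999    0.0602    0.0491    0.1297    0.0716    0.0833]
  [  0.0517    0.1307    0.0787    1.0765    0.1119    0.0498    0.0770    0.0805]
  [  0.1031    0.1347    0.1578    0.1129    1.1299    0.1183    0.0841    0.1565]
  [  0.0897    0.1541    0.1083    0.1182    0.1021    1.1023    0.1422    0.0553]
  [  0.0730    0.1078    0.0513    0.0616    0.1142    0.1436    1.1256    0.0458]
  [  0.1394    0.1530    0.0995    0.0872    0.1610    0.1166    0.0957    1.1371]
Total output x = L · d:
  x_0 = 1.0720·5 + 0.0821·9 + 0.1058·62 + 0.1235·77 + 0.0685·20 + 0.0573·16 + 0.0857·48 + 0.0640·5 = 28.8903
  x_1 = 0.0727·5 + 1.1002·9 + 0.1255·62 + 0.1504·77 + 0.1442·20 + 0.1303·16 + 0.1464·48 + 0.1540·5 = 42.3949
  x_2 = 0.1263·5 + 0.0852·9 + 1.0999·62 + 0.0602·77 + 0.0491·20 + 0.1297·16 + 0.0716·48 + 0.0833·5 = 81.1435
  x_3 = 0.0517·5 + 0.1307·9 + 0.0787·62 + 1.0765·77 + 0.1119·20 + 0.0498·16 + 0.0770·48 + 0.0805·5 = 96.3394
  x_4 = 0.1031·5 + 0.1347·9 + 0.1578·62 + 0.1129·77 + 1.1299·20 + 0.1183·16 + 0.0841·48 + 0.1565·5 = 49.5130
  x_5 = 0.0897·5 + 0.1541·9 + 0.1083·62 + 0.1182·77 + 0.1021·20 + 1.1023·16 + 0.1422·48 + 0.0553·5 = 44.4252
  x_6 = 0.0730·5 + 0.1078·9 + 0.0513·62 + 0.0616·77 + 0.1142·20 + 0.1436·16 + 1.1256·48 + 0.0458·5 = 68.0969
  x_7 = 0.1394·5 + 0.1530·9 + 0.0995·62 + 0.0872·77 + 0.1610·20 + 0.1166·16 + 0.0957·48 + 1.1371·5 = 30.3177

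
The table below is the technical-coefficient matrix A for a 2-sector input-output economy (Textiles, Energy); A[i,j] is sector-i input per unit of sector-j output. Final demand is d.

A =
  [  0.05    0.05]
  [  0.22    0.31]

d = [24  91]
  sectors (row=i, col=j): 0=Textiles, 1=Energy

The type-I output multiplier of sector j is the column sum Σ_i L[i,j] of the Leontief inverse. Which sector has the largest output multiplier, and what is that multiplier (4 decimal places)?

Form M = I − A:
  [  0.95   -0.05]
  [ -0.22    0.69]
Leontief inverse L = M⁻¹:
  [  1.0706    0.0776]
  [  0.3413    1.4740]
Total output x = L · d:
  x_0 = 1.0706·24 + 0.0776·91 = 32.7541
  x_1 = 0.3413·24 + 1.4740·91 = 142.3274
Output multipliers (column sums of L):
  Textiles: 1.4119
  Energy: 1.5516

Energy (1.5516)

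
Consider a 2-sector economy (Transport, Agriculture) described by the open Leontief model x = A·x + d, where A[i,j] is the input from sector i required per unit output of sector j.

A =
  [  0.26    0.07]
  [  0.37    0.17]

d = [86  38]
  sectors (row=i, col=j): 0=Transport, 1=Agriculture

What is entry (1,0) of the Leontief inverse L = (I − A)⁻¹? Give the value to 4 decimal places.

Form M = I − A:
  [  0.74   -0.07]
  [ -0.37    0.83]
Leontief inverse L = M⁻¹:
  [  1.4108    0.1190]
  [  0.6289    1.2579]
Total output x = L · d:
  x_0 = 1.4108·86 + 0.1190·38 = 125.8542
  x_1 = 0.6289·86 + 1.2579·38 = 101.8868

L[1,0] = 0.6289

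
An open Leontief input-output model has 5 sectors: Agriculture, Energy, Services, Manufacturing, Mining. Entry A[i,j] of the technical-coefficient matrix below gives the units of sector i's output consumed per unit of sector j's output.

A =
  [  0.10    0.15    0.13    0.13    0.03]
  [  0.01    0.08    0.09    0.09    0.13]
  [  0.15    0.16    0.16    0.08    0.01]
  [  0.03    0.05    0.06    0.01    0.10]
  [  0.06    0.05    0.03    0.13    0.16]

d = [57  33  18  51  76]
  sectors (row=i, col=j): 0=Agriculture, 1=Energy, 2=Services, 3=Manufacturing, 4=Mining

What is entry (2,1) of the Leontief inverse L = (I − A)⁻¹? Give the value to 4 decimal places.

Form M = I − A:
  [  0.90   -0.15   -0.13   -0.13   -0.03]
  [ -0.01    0.92   -0.09   -0.09   -0.13]
  [ -0.15   -0.16    0.84   -0.08   -0.01]
  [ -0.03   -0.05   -0.06    0.99   -0.10]
  [ -0.06   -0.05   -0.03   -0.13    0.84]
Leontief inverse L = M⁻¹:
  [  1.1655    0.2463    0.2254    0.2077    0.1072]
  [  0.0556    1.1407    0.1485    0.1490    0.1980]
  [  0.2259    0.2714    1.2696    0.1681    0.0852]
  [  0.0623    0.0926    0.0999    1.0536    0.1432]
  [  0.1043    0.1095    0.0858    0.1928    1.2351]
Total output x = L · d:
  x_0 = 1.1655·57 + 0.2463·33 + 0.2254·18 + 0.2077·51 + 0.1072·76 = 97.3585
  x_1 = 0.0556·57 + 1.1407·33 + 0.1485·18 + 0.1490·51 + 0.1980·76 = 66.1366
  x_2 = 0.2259·57 + 0.2714·33 + 1.2696·18 + 0.1681·51 + 0.0852·76 = 59.7326
  x_3 = 0.0623·57 + 0.0926·33 + 0.0999·18 + 1.0536·51 + 0.1432·76 = 73.0219
  x_4 = 0.1043·57 + 0.1095·33 + 0.0858·18 + 0.1928·51 + 1.2351·76 = 114.8014

L[2,1] = 0.2714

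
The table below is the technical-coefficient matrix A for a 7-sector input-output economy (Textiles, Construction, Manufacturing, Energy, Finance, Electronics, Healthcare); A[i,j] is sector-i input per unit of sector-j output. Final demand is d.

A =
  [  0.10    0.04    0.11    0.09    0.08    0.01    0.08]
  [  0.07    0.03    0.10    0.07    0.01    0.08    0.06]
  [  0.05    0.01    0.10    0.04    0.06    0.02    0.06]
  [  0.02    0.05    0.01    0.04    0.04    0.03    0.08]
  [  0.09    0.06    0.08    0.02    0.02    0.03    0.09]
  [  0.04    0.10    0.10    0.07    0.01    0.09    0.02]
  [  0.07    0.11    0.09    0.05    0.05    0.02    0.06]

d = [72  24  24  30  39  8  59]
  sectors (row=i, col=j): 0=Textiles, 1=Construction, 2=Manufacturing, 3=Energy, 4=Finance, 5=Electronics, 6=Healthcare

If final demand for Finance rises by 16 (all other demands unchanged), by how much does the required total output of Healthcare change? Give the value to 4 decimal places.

Form M = I − A:
  [  0.90   -0.04   -0.11   -0.09   -0.08   -0.01   -0.08]
  [ -0.07    0.97   -0.10   -0.07   -0.01   -0.08   -0.06]
  [ -0.05   -0.01    0.90   -0.04   -0.06   -0.02   -0.06]
  [ -0.02   -0.05   -0.01    0.96   -0.04   -0.03   -0.08]
  [ -0.09   -0.06   -0.08   -0.02    0.98   -0.03   -0.09]
  [ -0.04   -0.10   -0.10   -0.07   -0.01    0.91   -0.02]
  [ -0.07   -0.11   -0.09   -0.05   -0.05   -0.02    0.94]
Leontief inverse L = M⁻¹:
  [  1.1548    0.0831    0.1803    0.1341    0.1191    0.0354    0.1387]
  [  0.1111    1.0679    0.1591    0.1088    0.0405    0.1058    0.1032]
  [  0.0862    0.0391    1.1483    0.0684    0.0859    0.0369    0.0980]
  [  0.0487    0.0782    0.0478    1.0643    0.0572    0.0478    0.1093]
  [  0.1342    0.0955    0.1402    0.0580    1.0506    0.0524    0.1331]
  [  0.0803    0.1356    0.1602    0.1099    0.0369    1.1214    0.0625]
  [  0.1187    0.1470    0.1554    0.0913    0.0815    0.0477    1.1098]
Total output x = L · d:
  x_0 = 1.1548·72 + 0.0831·24 + 0.1803·24 + 0.1341·30 + 0.1191·39 + 0.0354·8 + 0.1387·59 = 106.6001
  x_1 = 0.1111·72 + 1.0679·24 + 0.1591·24 + 0.1088·30 + 0.0405·39 + 0.1058·8 + 0.1032·59 = 49.2231
  x_2 = 0.0862·72 + 0.0391·24 + 1.1483·24 + 0.0684·30 + 0.0859·39 + 0.0369·8 + 0.0980·59 = 46.1802
  x_3 = 0.0487·72 + 0.0782·24 + 0.0478·24 + 1.0643·30 + 0.0572·39 + 0.0478·8 + 0.1093·59 = 47.5231
  x_4 = 0.1342·72 + 0.0955·24 + 0.1402·24 + 0.0580·30 + 1.0506·39 + 0.0524·8 + 0.1331·59 = 66.3092
  x_5 = 0.0803·72 + 0.1356·24 + 0.1602·24 + 0.1099·30 + 0.0369·39 + 1.1214·8 + 0.0625·59 = 30.2701
  x_6 = 0.1187·72 + 0.1470·24 + 0.1554·24 + 0.0913·30 + 0.0815·39 + 0.0477·8 + 1.1098·59 = 87.5849
Δx_6 = L[6,4] · Δd_4 = 0.0815 · 16 = 1.3047

1.3047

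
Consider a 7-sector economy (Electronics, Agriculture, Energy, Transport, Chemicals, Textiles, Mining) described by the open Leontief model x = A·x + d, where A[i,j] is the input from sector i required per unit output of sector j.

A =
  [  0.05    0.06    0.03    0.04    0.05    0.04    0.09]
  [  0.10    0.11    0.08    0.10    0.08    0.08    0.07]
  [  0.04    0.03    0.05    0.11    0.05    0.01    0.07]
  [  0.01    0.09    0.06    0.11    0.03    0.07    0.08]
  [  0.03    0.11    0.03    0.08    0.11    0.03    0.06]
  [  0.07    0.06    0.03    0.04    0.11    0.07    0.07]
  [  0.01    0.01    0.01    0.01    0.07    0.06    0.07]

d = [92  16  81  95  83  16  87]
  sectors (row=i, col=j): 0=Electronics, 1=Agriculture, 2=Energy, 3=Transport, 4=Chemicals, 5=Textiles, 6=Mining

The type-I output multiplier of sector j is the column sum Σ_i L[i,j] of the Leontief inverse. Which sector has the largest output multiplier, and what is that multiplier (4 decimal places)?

Form M = I − A:
  [  0.95   -0.06   -0.03   -0.04   -0.05   -0.04   -0.09]
  [ -0.10    0.89   -0.08   -0.10   -0.08   -0.08   -0.07]
  [ -0.04   -0.03    0.95   -0.11   -0.05   -0.01   -0.07]
  [ -0.01   -0.09   -0.06    0.89   -0.03   -0.07   -0.08]
  [ -0.03   -0.11   -0.03   -0.08    0.89   -0.03   -0.06]
  [ -0.07   -0.06   -0.03   -0.04   -0.11    0.93   -0.07]
  [ -0.01   -0.01   -0.01   -0.01   -0.07   -0.06    0.93]
Leontief inverse L = M⁻¹:
  [  1.0761    0.1006    0.0542    0.0797    0.0948    0.0732    0.1343]
  [  0.1487    1.1862    0.1267    0.1776    0.1568    0.1378    0.1490]
  [  0.0616    0.0713    1.0757    0.1550    0.0898    0.0423    0.1146]
  [  0.0440    0.1441    0.0950    1.1679    0.0851    0.1148    0.1368]
  [  0.0660    0.1717    0.0659    0.1402    1.1696    0.0742    0.1174]
  [  0.1042    0.1157    0.0606    0.0918    0.1699    1.1109    0.1258]
  [  0.0260    0.0365    0.0234    0.0335    0.1036    0.0812    1.0980]
Total output x = L · d:
  x_0 = 1.0761·92 + 0.1006·16 + 0.0542·81 + 0.0797·95 + 0.0948·83 + 0.0732·16 + 0.1343·87 = 133.3046
  x_1 = 0.1487·92 + 1.1862·16 + 0.1267·81 + 0.1776·95 + 0.1568·83 + 0.1378·16 + 0.1490·87 = 87.9801
  x_2 = 0.0616·92 + 0.0713·16 + 1.0757·81 + 0.1550·95 + 0.0898·83 + 0.0423·16 + 0.1146·87 = 126.7675
  x_3 = 0.0440·92 + 0.1441·16 + 0.0950·81 + 1.1679·95 + 0.0851·83 + 0.1148·16 + 0.1368·87 = 145.8044
  x_4 = 0.0660·92 + 0.1717·16 + 0.0659·81 + 0.1402·95 + 1.1696·83 + 0.0742·16 + 0.1174·87 = 135.9432
  x_5 = 0.1042·92 + 0.1157·16 + 0.0606·81 + 0.0918·95 + 0.1699·83 + 1.1109·16 + 0.1258·87 = 67.8947
  x_6 = 0.0260·92 + 0.0365·16 + 0.0234·81 + 0.0335·95 + 0.1036·83 + 0.0812·16 + 1.0980·87 = 113.4713
Output multipliers (column sums of L):
  Electronics: 1.5267
  Agriculture: 1.8261
  Energy: 1.5016
  Transport: 1.8456
  Chemicals: 1.8696
  Textiles: 1.6344
  Mining: 1.8759

Mining (1.8759)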